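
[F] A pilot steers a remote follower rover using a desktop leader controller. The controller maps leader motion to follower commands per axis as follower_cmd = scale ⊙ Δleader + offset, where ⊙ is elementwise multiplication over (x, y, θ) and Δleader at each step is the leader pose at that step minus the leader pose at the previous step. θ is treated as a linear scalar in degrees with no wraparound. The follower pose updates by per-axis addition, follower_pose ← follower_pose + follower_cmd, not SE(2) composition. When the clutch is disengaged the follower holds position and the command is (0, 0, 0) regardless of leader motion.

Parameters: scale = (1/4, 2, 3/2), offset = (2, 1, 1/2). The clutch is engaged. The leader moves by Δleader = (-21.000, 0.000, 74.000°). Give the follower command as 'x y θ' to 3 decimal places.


axis x: 1/4·-21.000 + 2 = -3.250
axis y: 2·0.000 + 1 = 1.000
axis θ: 3/2·74.000 + 1/2 = 111.500

-3.250 1.000 111.500


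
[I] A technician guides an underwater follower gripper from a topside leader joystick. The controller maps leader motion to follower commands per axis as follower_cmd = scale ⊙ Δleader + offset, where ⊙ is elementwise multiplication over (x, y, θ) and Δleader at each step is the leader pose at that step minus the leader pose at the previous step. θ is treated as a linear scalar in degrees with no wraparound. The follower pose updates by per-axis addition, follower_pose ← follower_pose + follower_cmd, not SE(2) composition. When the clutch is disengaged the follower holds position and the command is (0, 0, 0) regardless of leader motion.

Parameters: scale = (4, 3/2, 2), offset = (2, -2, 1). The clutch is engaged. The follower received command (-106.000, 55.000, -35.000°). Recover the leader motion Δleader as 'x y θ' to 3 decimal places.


axis x: (-106.000 − 2) / (4) = -27.000
axis y: (55.000 − -2) / (3/2) = 38.000
axis θ: (-35.000 − 1) / (2) = -18.000

-27.000 38.000 -18.000


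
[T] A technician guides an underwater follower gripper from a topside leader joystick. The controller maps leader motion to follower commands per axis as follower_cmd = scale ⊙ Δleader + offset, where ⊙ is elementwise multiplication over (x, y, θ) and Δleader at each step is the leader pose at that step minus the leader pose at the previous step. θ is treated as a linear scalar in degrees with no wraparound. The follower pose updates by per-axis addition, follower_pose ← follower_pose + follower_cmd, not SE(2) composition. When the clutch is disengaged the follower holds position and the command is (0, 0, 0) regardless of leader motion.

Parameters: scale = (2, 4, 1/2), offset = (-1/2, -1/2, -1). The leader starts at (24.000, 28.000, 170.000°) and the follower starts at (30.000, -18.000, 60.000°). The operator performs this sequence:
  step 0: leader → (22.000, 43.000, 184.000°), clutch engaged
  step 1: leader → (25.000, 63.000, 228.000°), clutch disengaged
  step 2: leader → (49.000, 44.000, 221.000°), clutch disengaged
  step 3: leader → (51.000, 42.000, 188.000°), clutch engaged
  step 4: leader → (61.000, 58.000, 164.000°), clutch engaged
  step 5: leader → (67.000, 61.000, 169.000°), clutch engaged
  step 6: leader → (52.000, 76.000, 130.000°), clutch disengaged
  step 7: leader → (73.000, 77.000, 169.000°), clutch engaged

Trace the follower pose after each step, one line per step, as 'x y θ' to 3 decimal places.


step 0: Δleader=(-2.000, 15.000, 14.000°), engaged; cmd=(-4.500, 59.500, 6.000°) → follower=(25.500, 41.500, 66.000°)
step 1: Δleader=(3.000, 20.000, 44.000°), disengaged; cmd=(0,0,0) → follower holds at (25.500, 41.500, 66.000°)
step 2: Δleader=(24.000, -19.000, -7.000°), disengaged; cmd=(0,0,0) → follower holds at (25.500, 41.500, 66.000°)
step 3: Δleader=(2.000, -2.000, -33.000°), engaged; cmd=(3.500, -8.500, -17.500°) → follower=(29.000, 33.000, 48.500°)
step 4: Δleader=(10.000, 16.000, -24.000°), engaged; cmd=(19.500, 63.500, -13.000°) → follower=(48.500, 96.500, 35.500°)
step 5: Δleader=(6.000, 3.000, 5.000°), engaged; cmd=(11.500, 11.500, 1.500°) → follower=(60.000, 108.000, 37.000°)
step 6: Δleader=(-15.000, 15.000, -39.000°), disengaged; cmd=(0,0,0) → follower holds at (60.000, 108.000, 37.000°)
step 7: Δleader=(21.000, 1.000, 39.000°), engaged; cmd=(41.500, 3.500, 18.500°) → follower=(101.500, 111.500, 55.500°)

25.500 41.500 66.000
25.500 41.500 66.000
25.500 41.500 66.000
29.000 33.000 48.500
48.500 96.500 35.500
60.000 108.000 37.000
60.000 108.000 37.000
101.500 111.500 55.500


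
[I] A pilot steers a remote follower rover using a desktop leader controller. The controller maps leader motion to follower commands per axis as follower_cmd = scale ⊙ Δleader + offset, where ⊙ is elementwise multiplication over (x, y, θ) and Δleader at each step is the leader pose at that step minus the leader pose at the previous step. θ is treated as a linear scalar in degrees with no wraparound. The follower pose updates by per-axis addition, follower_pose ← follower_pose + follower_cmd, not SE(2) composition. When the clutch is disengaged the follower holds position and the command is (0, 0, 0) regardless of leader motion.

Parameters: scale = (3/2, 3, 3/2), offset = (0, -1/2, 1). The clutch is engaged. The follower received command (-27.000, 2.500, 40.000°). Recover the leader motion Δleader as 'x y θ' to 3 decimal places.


-18.000 1.000 26.000

axis x: (-27.000 − 0) / (3/2) = -18.000
axis y: (2.500 − -1/2) / (3) = 1.000
axis θ: (40.000 − 1) / (3/2) = 26.000


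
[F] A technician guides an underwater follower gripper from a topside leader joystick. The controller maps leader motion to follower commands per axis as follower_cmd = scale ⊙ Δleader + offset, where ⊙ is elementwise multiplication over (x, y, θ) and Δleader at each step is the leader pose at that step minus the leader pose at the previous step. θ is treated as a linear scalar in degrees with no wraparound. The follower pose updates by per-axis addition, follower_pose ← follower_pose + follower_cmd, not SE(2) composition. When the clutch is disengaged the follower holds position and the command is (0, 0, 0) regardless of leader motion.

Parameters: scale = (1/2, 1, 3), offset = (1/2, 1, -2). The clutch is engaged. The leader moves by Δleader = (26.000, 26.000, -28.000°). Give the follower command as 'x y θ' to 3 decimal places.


13.500 27.000 -86.000

axis x: 1/2·26.000 + 1/2 = 13.500
axis y: 1·26.000 + 1 = 27.000
axis θ: 3·-28.000 + -2 = -86.000


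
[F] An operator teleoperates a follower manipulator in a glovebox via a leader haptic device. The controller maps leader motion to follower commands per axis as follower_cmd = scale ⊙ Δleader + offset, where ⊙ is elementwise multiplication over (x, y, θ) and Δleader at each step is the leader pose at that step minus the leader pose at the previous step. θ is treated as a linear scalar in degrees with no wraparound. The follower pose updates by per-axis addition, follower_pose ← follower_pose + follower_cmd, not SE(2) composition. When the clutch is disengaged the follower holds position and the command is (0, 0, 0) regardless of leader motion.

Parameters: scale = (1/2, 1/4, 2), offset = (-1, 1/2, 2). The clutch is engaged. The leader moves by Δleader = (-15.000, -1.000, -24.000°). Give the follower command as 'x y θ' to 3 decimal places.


-8.500 0.250 -46.000

axis x: 1/2·-15.000 + -1 = -8.500
axis y: 1/4·-1.000 + 1/2 = 0.250
axis θ: 2·-24.000 + 2 = -46.000


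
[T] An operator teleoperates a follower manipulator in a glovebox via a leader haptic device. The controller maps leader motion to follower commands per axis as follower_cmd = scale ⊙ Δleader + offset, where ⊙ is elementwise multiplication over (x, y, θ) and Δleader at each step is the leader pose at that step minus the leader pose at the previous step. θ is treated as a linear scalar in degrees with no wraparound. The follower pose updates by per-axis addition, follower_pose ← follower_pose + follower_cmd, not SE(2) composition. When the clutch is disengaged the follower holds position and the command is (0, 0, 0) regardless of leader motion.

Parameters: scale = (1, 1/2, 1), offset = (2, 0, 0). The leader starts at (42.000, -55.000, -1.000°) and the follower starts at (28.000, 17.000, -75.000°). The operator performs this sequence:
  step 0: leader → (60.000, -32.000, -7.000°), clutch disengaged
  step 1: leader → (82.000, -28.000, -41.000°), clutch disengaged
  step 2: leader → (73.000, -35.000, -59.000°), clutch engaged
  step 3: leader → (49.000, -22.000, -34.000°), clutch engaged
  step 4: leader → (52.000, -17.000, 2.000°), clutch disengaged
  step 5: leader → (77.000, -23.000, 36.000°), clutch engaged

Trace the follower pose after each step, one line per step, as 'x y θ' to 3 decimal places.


step 0: Δleader=(18.000, 23.000, -6.000°), disengaged; cmd=(0,0,0) → follower holds at (28.000, 17.000, -75.000°)
step 1: Δleader=(22.000, 4.000, -34.000°), disengaged; cmd=(0,0,0) → follower holds at (28.000, 17.000, -75.000°)
step 2: Δleader=(-9.000, -7.000, -18.000°), engaged; cmd=(-7.000, -3.500, -18.000°) → follower=(21.000, 13.500, -93.000°)
step 3: Δleader=(-24.000, 13.000, 25.000°), engaged; cmd=(-22.000, 6.500, 25.000°) → follower=(-1.000, 20.000, -68.000°)
step 4: Δleader=(3.000, 5.000, 36.000°), disengaged; cmd=(0,0,0) → follower holds at (-1.000, 20.000, -68.000°)
step 5: Δleader=(25.000, -6.000, 34.000°), engaged; cmd=(27.000, -3.000, 34.000°) → follower=(26.000, 17.000, -34.000°)

28.000 17.000 -75.000
28.000 17.000 -75.000
21.000 13.500 -93.000
-1.000 20.000 -68.000
-1.000 20.000 -68.000
26.000 17.000 -34.000


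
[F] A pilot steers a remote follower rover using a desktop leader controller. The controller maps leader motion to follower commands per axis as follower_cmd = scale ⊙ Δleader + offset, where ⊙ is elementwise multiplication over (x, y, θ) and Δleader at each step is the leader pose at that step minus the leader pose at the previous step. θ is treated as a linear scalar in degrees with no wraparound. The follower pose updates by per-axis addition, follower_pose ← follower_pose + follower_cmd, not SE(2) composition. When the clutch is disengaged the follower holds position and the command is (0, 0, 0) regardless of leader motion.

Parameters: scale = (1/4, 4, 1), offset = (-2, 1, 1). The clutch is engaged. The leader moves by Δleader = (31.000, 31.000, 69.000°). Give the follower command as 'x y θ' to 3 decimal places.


5.750 125.000 70.000

axis x: 1/4·31.000 + -2 = 5.750
axis y: 4·31.000 + 1 = 125.000
axis θ: 1·69.000 + 1 = 70.000


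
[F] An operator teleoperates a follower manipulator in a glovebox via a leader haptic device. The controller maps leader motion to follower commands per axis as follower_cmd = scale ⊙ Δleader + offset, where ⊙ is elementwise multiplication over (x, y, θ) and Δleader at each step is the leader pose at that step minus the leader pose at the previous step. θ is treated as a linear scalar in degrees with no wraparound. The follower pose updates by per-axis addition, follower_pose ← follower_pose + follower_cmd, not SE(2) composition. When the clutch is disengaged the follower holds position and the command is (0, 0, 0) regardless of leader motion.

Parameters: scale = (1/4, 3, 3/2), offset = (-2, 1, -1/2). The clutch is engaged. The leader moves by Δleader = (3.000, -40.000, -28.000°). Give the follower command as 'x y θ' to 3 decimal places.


axis x: 1/4·3.000 + -2 = -1.250
axis y: 3·-40.000 + 1 = -119.000
axis θ: 3/2·-28.000 + -1/2 = -42.500

-1.250 -119.000 -42.500


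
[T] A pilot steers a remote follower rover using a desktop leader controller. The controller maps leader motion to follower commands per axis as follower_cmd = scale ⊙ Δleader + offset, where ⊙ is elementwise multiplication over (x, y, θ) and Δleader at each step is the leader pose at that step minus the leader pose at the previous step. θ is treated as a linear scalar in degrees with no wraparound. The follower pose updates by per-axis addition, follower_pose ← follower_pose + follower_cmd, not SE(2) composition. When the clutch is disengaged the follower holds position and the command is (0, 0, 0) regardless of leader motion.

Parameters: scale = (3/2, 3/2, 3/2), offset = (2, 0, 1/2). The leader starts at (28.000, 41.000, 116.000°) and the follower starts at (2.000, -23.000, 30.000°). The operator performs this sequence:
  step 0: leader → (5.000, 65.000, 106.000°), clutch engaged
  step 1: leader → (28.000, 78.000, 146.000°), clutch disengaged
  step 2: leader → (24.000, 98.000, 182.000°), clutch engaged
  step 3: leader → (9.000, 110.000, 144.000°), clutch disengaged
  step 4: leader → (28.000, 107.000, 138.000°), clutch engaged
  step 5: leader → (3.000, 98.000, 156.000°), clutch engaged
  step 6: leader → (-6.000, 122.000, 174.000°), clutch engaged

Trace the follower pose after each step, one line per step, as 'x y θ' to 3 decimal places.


-30.500 13.000 15.500
-30.500 13.000 15.500
-34.500 43.000 70.000
-34.500 43.000 70.000
-4.000 38.500 61.500
-39.500 25.000 89.000
-51.000 61.000 116.500

step 0: Δleader=(-23.000, 24.000, -10.000°), engaged; cmd=(-32.500, 36.000, -14.500°) → follower=(-30.500, 13.000, 15.500°)
step 1: Δleader=(23.000, 13.000, 40.000°), disengaged; cmd=(0,0,0) → follower holds at (-30.500, 13.000, 15.500°)
step 2: Δleader=(-4.000, 20.000, 36.000°), engaged; cmd=(-4.000, 30.000, 54.500°) → follower=(-34.500, 43.000, 70.000°)
step 3: Δleader=(-15.000, 12.000, -38.000°), disengaged; cmd=(0,0,0) → follower holds at (-34.500, 43.000, 70.000°)
step 4: Δleader=(19.000, -3.000, -6.000°), engaged; cmd=(30.500, -4.500, -8.500°) → follower=(-4.000, 38.500, 61.500°)
step 5: Δleader=(-25.000, -9.000, 18.000°), engaged; cmd=(-35.500, -13.500, 27.500°) → follower=(-39.500, 25.000, 89.000°)
step 6: Δleader=(-9.000, 24.000, 18.000°), engaged; cmd=(-11.500, 36.000, 27.500°) → follower=(-51.000, 61.000, 116.500°)


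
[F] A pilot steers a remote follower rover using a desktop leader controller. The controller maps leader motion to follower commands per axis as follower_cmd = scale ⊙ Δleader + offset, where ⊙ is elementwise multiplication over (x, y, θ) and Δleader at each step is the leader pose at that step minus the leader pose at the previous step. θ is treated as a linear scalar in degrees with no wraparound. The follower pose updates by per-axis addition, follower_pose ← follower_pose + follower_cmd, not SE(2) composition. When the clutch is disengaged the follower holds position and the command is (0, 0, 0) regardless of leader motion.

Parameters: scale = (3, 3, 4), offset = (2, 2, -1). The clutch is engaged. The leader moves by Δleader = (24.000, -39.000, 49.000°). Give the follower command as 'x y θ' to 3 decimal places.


axis x: 3·24.000 + 2 = 74.000
axis y: 3·-39.000 + 2 = -115.000
axis θ: 4·49.000 + -1 = 195.000

74.000 -115.000 195.000


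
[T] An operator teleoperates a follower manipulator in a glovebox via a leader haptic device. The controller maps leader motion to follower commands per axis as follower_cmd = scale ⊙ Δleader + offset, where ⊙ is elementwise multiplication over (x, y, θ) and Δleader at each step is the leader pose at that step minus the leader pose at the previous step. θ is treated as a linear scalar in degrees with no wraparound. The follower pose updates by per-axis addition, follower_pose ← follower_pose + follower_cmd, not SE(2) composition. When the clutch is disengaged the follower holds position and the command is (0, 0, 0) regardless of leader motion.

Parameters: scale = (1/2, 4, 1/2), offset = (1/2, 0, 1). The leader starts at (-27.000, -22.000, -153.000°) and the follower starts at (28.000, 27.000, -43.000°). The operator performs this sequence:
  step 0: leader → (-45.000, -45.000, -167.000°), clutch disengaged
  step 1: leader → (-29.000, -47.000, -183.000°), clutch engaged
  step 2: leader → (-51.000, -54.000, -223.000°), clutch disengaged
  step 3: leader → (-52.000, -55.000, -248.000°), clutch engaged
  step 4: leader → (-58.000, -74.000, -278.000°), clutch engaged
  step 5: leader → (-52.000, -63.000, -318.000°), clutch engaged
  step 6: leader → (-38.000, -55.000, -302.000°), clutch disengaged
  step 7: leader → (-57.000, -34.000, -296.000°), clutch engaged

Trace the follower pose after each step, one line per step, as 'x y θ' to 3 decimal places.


step 0: Δleader=(-18.000, -23.000, -14.000°), disengaged; cmd=(0,0,0) → follower holds at (28.000, 27.000, -43.000°)
step 1: Δleader=(16.000, -2.000, -16.000°), engaged; cmd=(8.500, -8.000, -7.000°) → follower=(36.500, 19.000, -50.000°)
step 2: Δleader=(-22.000, -7.000, -40.000°), disengaged; cmd=(0,0,0) → follower holds at (36.500, 19.000, -50.000°)
step 3: Δleader=(-1.000, -1.000, -25.000°), engaged; cmd=(0.000, -4.000, -11.500°) → follower=(36.500, 15.000, -61.500°)
step 4: Δleader=(-6.000, -19.000, -30.000°), engaged; cmd=(-2.500, -76.000, -14.000°) → follower=(34.000, -61.000, -75.500°)
step 5: Δleader=(6.000, 11.000, -40.000°), engaged; cmd=(3.500, 44.000, -19.000°) → follower=(37.500, -17.000, -94.500°)
step 6: Δleader=(14.000, 8.000, 16.000°), disengaged; cmd=(0,0,0) → follower holds at (37.500, -17.000, -94.500°)
step 7: Δleader=(-19.000, 21.000, 6.000°), engaged; cmd=(-9.000, 84.000, 4.000°) → follower=(28.500, 67.000, -90.500°)

28.000 27.000 -43.000
36.500 19.000 -50.000
36.500 19.000 -50.000
36.500 15.000 -61.500
34.000 -61.000 -75.500
37.500 -17.000 -94.500
37.500 -17.000 -94.500
28.500 67.000 -90.500


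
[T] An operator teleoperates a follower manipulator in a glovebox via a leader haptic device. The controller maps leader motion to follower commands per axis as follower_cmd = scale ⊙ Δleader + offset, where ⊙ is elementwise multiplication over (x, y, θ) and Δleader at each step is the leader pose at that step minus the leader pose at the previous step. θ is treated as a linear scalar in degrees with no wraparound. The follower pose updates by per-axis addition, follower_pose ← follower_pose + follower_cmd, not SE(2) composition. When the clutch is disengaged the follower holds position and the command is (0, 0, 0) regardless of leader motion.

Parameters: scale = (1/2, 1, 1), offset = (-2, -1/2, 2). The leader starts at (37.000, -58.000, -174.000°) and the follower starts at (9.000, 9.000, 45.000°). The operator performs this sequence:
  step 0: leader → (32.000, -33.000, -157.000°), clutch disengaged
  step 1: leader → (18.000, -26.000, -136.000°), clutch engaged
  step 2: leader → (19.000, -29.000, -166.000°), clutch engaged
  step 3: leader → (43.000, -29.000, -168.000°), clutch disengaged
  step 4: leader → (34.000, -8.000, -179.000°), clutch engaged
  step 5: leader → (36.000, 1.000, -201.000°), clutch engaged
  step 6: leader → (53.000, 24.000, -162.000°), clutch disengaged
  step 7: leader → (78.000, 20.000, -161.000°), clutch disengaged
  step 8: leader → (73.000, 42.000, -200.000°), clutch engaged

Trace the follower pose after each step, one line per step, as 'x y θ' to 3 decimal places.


9.000 9.000 45.000
0.000 15.500 68.000
-1.500 12.000 40.000
-1.500 12.000 40.000
-8.000 32.500 31.000
-9.000 41.000 11.000
-9.000 41.000 11.000
-9.000 41.000 11.000
-13.500 62.500 -26.000

step 0: Δleader=(-5.000, 25.000, 17.000°), disengaged; cmd=(0,0,0) → follower holds at (9.000, 9.000, 45.000°)
step 1: Δleader=(-14.000, 7.000, 21.000°), engaged; cmd=(-9.000, 6.500, 23.000°) → follower=(0.000, 15.500, 68.000°)
step 2: Δleader=(1.000, -3.000, -30.000°), engaged; cmd=(-1.500, -3.500, -28.000°) → follower=(-1.500, 12.000, 40.000°)
step 3: Δleader=(24.000, 0.000, -2.000°), disengaged; cmd=(0,0,0) → follower holds at (-1.500, 12.000, 40.000°)
step 4: Δleader=(-9.000, 21.000, -11.000°), engaged; cmd=(-6.500, 20.500, -9.000°) → follower=(-8.000, 32.500, 31.000°)
step 5: Δleader=(2.000, 9.000, -22.000°), engaged; cmd=(-1.000, 8.500, -20.000°) → follower=(-9.000, 41.000, 11.000°)
step 6: Δleader=(17.000, 23.000, 39.000°), disengaged; cmd=(0,0,0) → follower holds at (-9.000, 41.000, 11.000°)
step 7: Δleader=(25.000, -4.000, 1.000°), disengaged; cmd=(0,0,0) → follower holds at (-9.000, 41.000, 11.000°)
step 8: Δleader=(-5.000, 22.000, -39.000°), engaged; cmd=(-4.500, 21.500, -37.000°) → follower=(-13.500, 62.500, -26.000°)


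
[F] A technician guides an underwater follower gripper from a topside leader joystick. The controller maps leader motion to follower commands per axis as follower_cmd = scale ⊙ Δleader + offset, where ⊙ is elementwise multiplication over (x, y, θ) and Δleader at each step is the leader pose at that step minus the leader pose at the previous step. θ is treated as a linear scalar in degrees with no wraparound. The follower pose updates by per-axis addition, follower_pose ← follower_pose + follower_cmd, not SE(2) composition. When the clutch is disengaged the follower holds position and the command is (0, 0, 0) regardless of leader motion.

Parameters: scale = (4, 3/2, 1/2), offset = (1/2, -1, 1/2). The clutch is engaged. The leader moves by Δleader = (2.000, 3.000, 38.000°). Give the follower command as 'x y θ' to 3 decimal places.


axis x: 4·2.000 + 1/2 = 8.500
axis y: 3/2·3.000 + -1 = 3.500
axis θ: 1/2·38.000 + 1/2 = 19.500

8.500 3.500 19.500


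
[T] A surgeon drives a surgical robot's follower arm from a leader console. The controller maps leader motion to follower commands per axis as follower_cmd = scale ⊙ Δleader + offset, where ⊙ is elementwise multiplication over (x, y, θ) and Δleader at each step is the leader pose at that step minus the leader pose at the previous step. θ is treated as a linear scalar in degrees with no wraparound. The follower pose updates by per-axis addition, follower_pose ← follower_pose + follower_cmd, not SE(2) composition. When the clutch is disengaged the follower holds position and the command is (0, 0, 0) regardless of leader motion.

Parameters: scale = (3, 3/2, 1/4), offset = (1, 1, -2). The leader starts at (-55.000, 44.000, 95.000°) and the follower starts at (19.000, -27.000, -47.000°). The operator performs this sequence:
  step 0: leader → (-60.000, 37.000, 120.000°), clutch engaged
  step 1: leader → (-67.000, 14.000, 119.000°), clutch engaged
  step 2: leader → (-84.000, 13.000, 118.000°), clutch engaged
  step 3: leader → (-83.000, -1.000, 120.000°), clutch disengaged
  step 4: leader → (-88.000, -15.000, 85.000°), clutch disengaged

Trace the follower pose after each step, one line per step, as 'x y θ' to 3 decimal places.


5.000 -36.500 -42.750
-15.000 -70.000 -45.000
-65.000 -70.500 -47.250
-65.000 -70.500 -47.250
-65.000 -70.500 -47.250

step 0: Δleader=(-5.000, -7.000, 25.000°), engaged; cmd=(-14.000, -9.500, 4.250°) → follower=(5.000, -36.500, -42.750°)
step 1: Δleader=(-7.000, -23.000, -1.000°), engaged; cmd=(-20.000, -33.500, -2.250°) → follower=(-15.000, -70.000, -45.000°)
step 2: Δleader=(-17.000, -1.000, -1.000°), engaged; cmd=(-50.000, -0.500, -2.250°) → follower=(-65.000, -70.500, -47.250°)
step 3: Δleader=(1.000, -14.000, 2.000°), disengaged; cmd=(0,0,0) → follower holds at (-65.000, -70.500, -47.250°)
step 4: Δleader=(-5.000, -14.000, -35.000°), disengaged; cmd=(0,0,0) → follower holds at (-65.000, -70.500, -47.250°)


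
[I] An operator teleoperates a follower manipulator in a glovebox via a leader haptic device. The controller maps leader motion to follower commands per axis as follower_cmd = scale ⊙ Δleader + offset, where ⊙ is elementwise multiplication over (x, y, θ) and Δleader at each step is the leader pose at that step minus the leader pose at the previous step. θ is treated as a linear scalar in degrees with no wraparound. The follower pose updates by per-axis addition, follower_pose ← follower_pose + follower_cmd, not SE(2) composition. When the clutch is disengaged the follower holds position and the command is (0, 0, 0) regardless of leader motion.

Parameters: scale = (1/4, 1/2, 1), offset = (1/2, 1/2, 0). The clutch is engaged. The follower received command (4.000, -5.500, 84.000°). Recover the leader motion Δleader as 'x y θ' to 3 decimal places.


axis x: (4.000 − 1/2) / (1/4) = 14.000
axis y: (-5.500 − 1/2) / (1/2) = -12.000
axis θ: (84.000 − 0) / (1) = 84.000

14.000 -12.000 84.000


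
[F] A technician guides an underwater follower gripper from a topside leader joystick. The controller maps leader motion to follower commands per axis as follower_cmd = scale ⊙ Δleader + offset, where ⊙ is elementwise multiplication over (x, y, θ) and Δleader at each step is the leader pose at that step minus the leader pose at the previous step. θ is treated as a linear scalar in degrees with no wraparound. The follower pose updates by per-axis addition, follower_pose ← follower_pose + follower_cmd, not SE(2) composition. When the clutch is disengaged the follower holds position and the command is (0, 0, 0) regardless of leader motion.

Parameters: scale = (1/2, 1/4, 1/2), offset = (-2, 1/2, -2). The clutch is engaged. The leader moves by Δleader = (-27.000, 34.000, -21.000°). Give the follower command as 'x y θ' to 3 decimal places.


axis x: 1/2·-27.000 + -2 = -15.500
axis y: 1/4·34.000 + 1/2 = 9.000
axis θ: 1/2·-21.000 + -2 = -12.500

-15.500 9.000 -12.500


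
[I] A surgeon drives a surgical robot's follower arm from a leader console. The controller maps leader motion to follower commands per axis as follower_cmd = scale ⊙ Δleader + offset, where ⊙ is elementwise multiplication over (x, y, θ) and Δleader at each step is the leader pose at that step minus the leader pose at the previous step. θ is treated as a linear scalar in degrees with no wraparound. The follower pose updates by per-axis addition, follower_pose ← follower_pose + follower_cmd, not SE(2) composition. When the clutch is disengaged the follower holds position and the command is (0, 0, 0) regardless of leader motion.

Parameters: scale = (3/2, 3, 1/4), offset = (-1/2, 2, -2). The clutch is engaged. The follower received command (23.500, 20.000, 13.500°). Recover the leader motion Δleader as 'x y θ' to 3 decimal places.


16.000 6.000 62.000

axis x: (23.500 − -1/2) / (3/2) = 16.000
axis y: (20.000 − 2) / (3) = 6.000
axis θ: (13.500 − -2) / (1/4) = 62.000


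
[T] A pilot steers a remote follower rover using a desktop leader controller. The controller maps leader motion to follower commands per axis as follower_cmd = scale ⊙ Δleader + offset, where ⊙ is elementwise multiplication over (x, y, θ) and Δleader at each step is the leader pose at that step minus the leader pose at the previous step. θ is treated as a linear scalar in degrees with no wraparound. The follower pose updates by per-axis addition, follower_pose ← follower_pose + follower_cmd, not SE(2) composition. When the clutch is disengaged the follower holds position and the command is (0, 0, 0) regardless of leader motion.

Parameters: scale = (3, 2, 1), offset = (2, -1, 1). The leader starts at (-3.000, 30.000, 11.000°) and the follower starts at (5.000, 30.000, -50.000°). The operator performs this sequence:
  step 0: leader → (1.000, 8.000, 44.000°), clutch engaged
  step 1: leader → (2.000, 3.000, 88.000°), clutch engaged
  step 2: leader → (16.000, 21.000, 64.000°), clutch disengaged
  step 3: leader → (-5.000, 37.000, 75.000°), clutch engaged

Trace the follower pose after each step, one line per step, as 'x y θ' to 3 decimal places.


step 0: Δleader=(4.000, -22.000, 33.000°), engaged; cmd=(14.000, -45.000, 34.000°) → follower=(19.000, -15.000, -16.000°)
step 1: Δleader=(1.000, -5.000, 44.000°), engaged; cmd=(5.000, -11.000, 45.000°) → follower=(24.000, -26.000, 29.000°)
step 2: Δleader=(14.000, 18.000, -24.000°), disengaged; cmd=(0,0,0) → follower holds at (24.000, -26.000, 29.000°)
step 3: Δleader=(-21.000, 16.000, 11.000°), engaged; cmd=(-61.000, 31.000, 12.000°) → follower=(-37.000, 5.000, 41.000°)

19.000 -15.000 -16.000
24.000 -26.000 29.000
24.000 -26.000 29.000
-37.000 5.000 41.000


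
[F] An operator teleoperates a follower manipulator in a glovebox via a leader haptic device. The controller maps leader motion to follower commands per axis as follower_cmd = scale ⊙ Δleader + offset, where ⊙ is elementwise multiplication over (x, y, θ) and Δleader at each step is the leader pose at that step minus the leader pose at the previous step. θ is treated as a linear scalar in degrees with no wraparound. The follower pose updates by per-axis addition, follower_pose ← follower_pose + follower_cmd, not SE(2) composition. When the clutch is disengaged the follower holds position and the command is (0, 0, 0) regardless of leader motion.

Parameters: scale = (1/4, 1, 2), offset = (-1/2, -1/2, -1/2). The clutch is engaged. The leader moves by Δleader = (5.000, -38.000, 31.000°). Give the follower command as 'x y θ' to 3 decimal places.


axis x: 1/4·5.000 + -1/2 = 0.750
axis y: 1·-38.000 + -1/2 = -38.500
axis θ: 2·31.000 + -1/2 = 61.500

0.750 -38.500 61.500


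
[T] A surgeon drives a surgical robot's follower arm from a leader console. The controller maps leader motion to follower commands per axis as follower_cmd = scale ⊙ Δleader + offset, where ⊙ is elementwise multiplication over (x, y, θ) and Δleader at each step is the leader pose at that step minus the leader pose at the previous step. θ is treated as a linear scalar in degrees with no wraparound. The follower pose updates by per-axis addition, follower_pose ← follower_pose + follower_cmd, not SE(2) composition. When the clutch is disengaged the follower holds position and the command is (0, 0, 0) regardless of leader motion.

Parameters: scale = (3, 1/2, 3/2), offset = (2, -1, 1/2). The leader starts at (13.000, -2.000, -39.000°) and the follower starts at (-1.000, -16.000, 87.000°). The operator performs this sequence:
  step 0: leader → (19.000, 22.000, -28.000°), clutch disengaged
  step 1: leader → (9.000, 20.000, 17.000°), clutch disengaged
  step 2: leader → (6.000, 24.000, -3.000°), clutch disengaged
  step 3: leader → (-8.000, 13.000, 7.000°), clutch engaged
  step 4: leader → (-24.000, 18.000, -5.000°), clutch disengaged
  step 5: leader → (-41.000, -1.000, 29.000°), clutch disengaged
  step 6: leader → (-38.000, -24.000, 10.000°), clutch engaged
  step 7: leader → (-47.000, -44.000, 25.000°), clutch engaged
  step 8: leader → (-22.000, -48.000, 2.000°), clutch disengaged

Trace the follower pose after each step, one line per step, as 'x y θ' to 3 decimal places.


step 0: Δleader=(6.000, 24.000, 11.000°), disengaged; cmd=(0,0,0) → follower holds at (-1.000, -16.000, 87.000°)
step 1: Δleader=(-10.000, -2.000, 45.000°), disengaged; cmd=(0,0,0) → follower holds at (-1.000, -16.000, 87.000°)
step 2: Δleader=(-3.000, 4.000, -20.000°), disengaged; cmd=(0,0,0) → follower holds at (-1.000, -16.000, 87.000°)
step 3: Δleader=(-14.000, -11.000, 10.000°), engaged; cmd=(-40.000, -6.500, 15.500°) → follower=(-41.000, -22.500, 102.500°)
step 4: Δleader=(-16.000, 5.000, -12.000°), disengaged; cmd=(0,0,0) → follower holds at (-41.000, -22.500, 102.500°)
step 5: Δleader=(-17.000, -19.000, 34.000°), disengaged; cmd=(0,0,0) → follower holds at (-41.000, -22.500, 102.500°)
step 6: Δleader=(3.000, -23.000, -19.000°), engaged; cmd=(11.000, -12.500, -28.000°) → follower=(-30.000, -35.000, 74.500°)
step 7: Δleader=(-9.000, -20.000, 15.000°), engaged; cmd=(-25.000, -11.000, 23.000°) → follower=(-55.000, -46.000, 97.500°)
step 8: Δleader=(25.000, -4.000, -23.000°), disengaged; cmd=(0,0,0) → follower holds at (-55.000, -46.000, 97.500°)

-1.000 -16.000 87.000
-1.000 -16.000 87.000
-1.000 -16.000 87.000
-41.000 -22.500 102.500
-41.000 -22.500 102.500
-41.000 -22.500 102.500
-30.000 -35.000 74.500
-55.000 -46.000 97.500
-55.000 -46.000 97.500


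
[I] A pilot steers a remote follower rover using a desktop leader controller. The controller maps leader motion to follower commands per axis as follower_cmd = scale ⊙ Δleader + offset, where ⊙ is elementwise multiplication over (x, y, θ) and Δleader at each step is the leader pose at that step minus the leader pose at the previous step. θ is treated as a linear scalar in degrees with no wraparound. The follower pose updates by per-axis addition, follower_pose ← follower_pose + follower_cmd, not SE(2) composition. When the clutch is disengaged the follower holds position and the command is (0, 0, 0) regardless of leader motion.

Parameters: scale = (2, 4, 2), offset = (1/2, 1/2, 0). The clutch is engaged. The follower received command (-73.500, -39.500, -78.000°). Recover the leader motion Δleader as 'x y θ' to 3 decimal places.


axis x: (-73.500 − 1/2) / (2) = -37.000
axis y: (-39.500 − 1/2) / (4) = -10.000
axis θ: (-78.000 − 0) / (2) = -39.000

-37.000 -10.000 -39.000


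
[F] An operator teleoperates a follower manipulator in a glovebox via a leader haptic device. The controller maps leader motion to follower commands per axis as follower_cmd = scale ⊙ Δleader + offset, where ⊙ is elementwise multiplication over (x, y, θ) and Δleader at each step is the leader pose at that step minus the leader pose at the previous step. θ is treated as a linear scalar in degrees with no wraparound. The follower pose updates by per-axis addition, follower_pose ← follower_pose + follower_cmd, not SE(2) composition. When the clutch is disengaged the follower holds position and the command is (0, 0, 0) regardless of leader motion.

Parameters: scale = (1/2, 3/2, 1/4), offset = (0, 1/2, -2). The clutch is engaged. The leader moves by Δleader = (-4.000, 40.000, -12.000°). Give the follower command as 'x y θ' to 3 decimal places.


axis x: 1/2·-4.000 + 0 = -2.000
axis y: 3/2·40.000 + 1/2 = 60.500
axis θ: 1/4·-12.000 + -2 = -5.000

-2.000 60.500 -5.000


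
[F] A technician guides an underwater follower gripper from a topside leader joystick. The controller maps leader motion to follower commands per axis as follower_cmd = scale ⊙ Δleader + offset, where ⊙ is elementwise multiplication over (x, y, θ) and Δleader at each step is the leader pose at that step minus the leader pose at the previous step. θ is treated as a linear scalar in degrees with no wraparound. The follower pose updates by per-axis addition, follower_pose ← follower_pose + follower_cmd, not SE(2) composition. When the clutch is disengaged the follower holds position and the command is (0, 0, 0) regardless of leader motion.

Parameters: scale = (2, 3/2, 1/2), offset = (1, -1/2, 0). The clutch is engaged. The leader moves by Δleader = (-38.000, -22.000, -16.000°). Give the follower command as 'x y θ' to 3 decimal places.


axis x: 2·-38.000 + 1 = -75.000
axis y: 3/2·-22.000 + -1/2 = -33.500
axis θ: 1/2·-16.000 + 0 = -8.000

-75.000 -33.500 -8.000


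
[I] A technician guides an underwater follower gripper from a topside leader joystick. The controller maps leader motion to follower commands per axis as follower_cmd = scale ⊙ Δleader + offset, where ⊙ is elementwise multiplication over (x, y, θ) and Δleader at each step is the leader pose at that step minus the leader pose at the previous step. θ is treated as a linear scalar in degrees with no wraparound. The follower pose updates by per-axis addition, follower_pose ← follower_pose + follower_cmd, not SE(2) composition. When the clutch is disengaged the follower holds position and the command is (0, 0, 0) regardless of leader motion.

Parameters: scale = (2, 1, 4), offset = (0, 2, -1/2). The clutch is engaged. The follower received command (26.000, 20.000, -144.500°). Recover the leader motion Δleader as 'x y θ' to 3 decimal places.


13.000 18.000 -36.000

axis x: (26.000 − 0) / (2) = 13.000
axis y: (20.000 − 2) / (1) = 18.000
axis θ: (-144.500 − -1/2) / (4) = -36.000


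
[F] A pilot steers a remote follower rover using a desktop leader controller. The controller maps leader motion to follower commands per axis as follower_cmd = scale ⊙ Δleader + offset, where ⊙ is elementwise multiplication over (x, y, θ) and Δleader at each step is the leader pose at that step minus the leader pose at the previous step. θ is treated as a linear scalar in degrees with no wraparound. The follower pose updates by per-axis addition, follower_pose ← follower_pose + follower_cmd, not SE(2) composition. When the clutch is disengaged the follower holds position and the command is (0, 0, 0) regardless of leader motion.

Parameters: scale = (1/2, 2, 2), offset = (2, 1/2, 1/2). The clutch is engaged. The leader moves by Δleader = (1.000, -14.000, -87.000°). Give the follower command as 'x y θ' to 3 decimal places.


axis x: 1/2·1.000 + 2 = 2.500
axis y: 2·-14.000 + 1/2 = -27.500
axis θ: 2·-87.000 + 1/2 = -173.500

2.500 -27.500 -173.500


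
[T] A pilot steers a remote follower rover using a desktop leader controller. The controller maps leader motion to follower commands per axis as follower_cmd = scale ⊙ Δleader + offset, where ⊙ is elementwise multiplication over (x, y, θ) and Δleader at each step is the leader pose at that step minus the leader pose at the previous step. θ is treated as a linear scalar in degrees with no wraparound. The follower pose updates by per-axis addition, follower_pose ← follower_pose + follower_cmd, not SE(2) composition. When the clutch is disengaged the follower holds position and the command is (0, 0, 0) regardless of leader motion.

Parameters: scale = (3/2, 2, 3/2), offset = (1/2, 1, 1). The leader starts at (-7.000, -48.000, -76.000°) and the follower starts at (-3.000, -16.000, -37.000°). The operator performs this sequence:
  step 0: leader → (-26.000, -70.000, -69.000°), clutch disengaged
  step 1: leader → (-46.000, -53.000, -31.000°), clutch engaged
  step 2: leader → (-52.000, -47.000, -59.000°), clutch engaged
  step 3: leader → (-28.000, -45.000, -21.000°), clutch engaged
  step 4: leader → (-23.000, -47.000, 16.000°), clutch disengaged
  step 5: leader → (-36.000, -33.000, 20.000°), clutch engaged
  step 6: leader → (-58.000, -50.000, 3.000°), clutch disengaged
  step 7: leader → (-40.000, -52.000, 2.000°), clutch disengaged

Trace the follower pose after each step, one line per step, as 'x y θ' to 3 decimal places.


step 0: Δleader=(-19.000, -22.000, 7.000°), disengaged; cmd=(0,0,0) → follower holds at (-3.000, -16.000, -37.000°)
step 1: Δleader=(-20.000, 17.000, 38.000°), engaged; cmd=(-29.500, 35.000, 58.000°) → follower=(-32.500, 19.000, 21.000°)
step 2: Δleader=(-6.000, 6.000, -28.000°), engaged; cmd=(-8.500, 13.000, -41.000°) → follower=(-41.000, 32.000, -20.000°)
step 3: Δleader=(24.000, 2.000, 38.000°), engaged; cmd=(36.500, 5.000, 58.000°) → follower=(-4.500, 37.000, 38.000°)
step 4: Δleader=(5.000, -2.000, 37.000°), disengaged; cmd=(0,0,0) → follower holds at (-4.500, 37.000, 38.000°)
step 5: Δleader=(-13.000, 14.000, 4.000°), engaged; cmd=(-19.000, 29.000, 7.000°) → follower=(-23.500, 66.000, 45.000°)
step 6: Δleader=(-22.000, -17.000, -17.000°), disengaged; cmd=(0,0,0) → follower holds at (-23.500, 66.000, 45.000°)
step 7: Δleader=(18.000, -2.000, -1.000°), disengaged; cmd=(0,0,0) → follower holds at (-23.500, 66.000, 45.000°)

-3.000 -16.000 -37.000
-32.500 19.000 21.000
-41.000 32.000 -20.000
-4.500 37.000 38.000
-4.500 37.000 38.000
-23.500 66.000 45.000
-23.500 66.000 45.000
-23.500 66.000 45.000


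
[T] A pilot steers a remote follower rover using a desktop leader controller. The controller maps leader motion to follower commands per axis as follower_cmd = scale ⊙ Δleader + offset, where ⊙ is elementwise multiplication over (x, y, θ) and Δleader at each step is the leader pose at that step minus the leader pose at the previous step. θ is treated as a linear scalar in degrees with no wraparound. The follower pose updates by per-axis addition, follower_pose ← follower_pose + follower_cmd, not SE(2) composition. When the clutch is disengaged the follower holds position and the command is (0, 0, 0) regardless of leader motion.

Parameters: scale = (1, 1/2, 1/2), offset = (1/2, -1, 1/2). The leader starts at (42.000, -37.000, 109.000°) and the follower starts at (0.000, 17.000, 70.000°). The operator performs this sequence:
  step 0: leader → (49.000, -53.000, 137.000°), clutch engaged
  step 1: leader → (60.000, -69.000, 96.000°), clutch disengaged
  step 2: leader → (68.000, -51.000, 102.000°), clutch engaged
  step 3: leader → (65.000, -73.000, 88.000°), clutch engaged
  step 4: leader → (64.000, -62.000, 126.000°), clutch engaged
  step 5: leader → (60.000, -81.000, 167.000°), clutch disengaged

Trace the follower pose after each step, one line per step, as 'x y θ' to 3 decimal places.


step 0: Δleader=(7.000, -16.000, 28.000°), engaged; cmd=(7.500, -9.000, 14.500°) → follower=(7.500, 8.000, 84.500°)
step 1: Δleader=(11.000, -16.000, -41.000°), disengaged; cmd=(0,0,0) → follower holds at (7.500, 8.000, 84.500°)
step 2: Δleader=(8.000, 18.000, 6.000°), engaged; cmd=(8.500, 8.000, 3.500°) → follower=(16.000, 16.000, 88.000°)
step 3: Δleader=(-3.000, -22.000, -14.000°), engaged; cmd=(-2.500, -12.000, -6.500°) → follower=(13.500, 4.000, 81.500°)
step 4: Δleader=(-1.000, 11.000, 38.000°), engaged; cmd=(-0.500, 4.500, 19.500°) → follower=(13.000, 8.500, 101.000°)
step 5: Δleader=(-4.000, -19.000, 41.000°), disengaged; cmd=(0,0,0) → follower holds at (13.000, 8.500, 101.000°)

7.500 8.000 84.500
7.500 8.000 84.500
16.000 16.000 88.000
13.500 4.000 81.500
13.000 8.500 101.000
13.000 8.500 101.000
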